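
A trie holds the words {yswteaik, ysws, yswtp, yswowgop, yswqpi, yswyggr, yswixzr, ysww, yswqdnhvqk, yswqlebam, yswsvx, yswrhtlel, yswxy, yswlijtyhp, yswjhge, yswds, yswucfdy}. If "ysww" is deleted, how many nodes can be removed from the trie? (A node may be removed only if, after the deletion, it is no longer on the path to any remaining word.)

1

After clearing the end-marker at "ysww", prune upward until reaching a node still needed by another word.
The suffix "w" (1 node) is used only by "ysww"; the node for "ysw" still has the child "t", so pruning stops there.
Nodes removed: 1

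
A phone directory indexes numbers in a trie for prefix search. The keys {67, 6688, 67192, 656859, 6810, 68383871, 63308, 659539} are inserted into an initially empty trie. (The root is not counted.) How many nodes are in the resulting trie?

Trie structure (* marks end of a word):
(root)
└─ 6
   ├─ 3
   │  └─ 3
   │     └─ 0
   │        └─ 8 *
   ├─ 5
   │  ├─ 6
   │  │  └─ 8
   │  │     └─ 5
   │  │        └─ 9 *
   │  └─ 9
   │     └─ 5
   │        └─ 3
   │           └─ 9 *
   ├─ 6
   │  └─ 8
   │     └─ 8 *
   ├─ 7 *
   │  └─ 1
   │     └─ 9
   │        └─ 2 *
   └─ 8
      ├─ 1
      │  └─ 0 *
      └─ 3
         └─ 8
            └─ 3
               └─ 8
                  └─ 7
                     └─ 1 *
Counting every labelled node above: 30.

30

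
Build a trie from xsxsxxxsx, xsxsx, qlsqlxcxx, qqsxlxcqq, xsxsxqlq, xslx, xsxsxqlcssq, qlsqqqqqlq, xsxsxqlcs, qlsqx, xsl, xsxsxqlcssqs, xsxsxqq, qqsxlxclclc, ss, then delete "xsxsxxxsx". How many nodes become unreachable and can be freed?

After clearing the end-marker at "xsxsxxxsx", prune upward until reaching a node still needed by another word.
The suffix "xxsx" (4 nodes) is used only by "xsxsxxxsx"; the node for "xsxsx" still has the child "q", so pruning stops there.
Nodes removed: 4

4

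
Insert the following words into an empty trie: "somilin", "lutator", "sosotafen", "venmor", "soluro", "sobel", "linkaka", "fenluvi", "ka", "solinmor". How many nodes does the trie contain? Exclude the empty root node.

For each word, the new-node count is its length minus the longest prefix already in the trie:
  "somilin" → 7 new (s, o, m, i, l, i, n)
  "lutator" → 7 new (l, u, t, a, t, o, r)
  "sosotafen" → prefix "so" already present; 7 new (s, o, t, a, f, e, n)
  "venmor" → 6 new (v, e, n, m, o, r)
  "soluro" → prefix "so" already present; 4 new (l, u, r, o)
  "sobel" → prefix "so" already present; 3 new (b, e, l)
  "linkaka" → prefix "l" already present; 6 new (i, n, k, a, k, a)
  "fenluvi" → 7 new (f, e, n, l, u, v, i)
  "ka" → 2 new (k, a)
  "solinmor" → prefix "sol" already present; 5 new (i, n, m, o, r)
Total nodes = 7 + 7 + 7 + 6 + 4 + 3 + 6 + 7 + 2 + 5 = 54

54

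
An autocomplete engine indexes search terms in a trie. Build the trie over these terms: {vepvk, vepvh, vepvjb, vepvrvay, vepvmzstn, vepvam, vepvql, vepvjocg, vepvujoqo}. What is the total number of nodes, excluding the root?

29

For each word, the new-node count is its length minus the longest prefix already in the trie:
  "vepvk" → 5 new (v, e, p, v, k)
  "vepvh" → prefix "vepv" already present; 1 new (h)
  "vepvjb" → prefix "vepv" already present; 2 new (j, b)
  "vepvrvay" → prefix "vepv" already present; 4 new (r, v, a, y)
  "vepvmzstn" → prefix "vepv" already present; 5 new (m, z, s, t, n)
  "vepvam" → prefix "vepv" already present; 2 new (a, m)
  "vepvql" → prefix "vepv" already present; 2 new (q, l)
  "vepvjocg" → prefix "vepvj" already present; 3 new (o, c, g)
  "vepvujoqo" → prefix "vepv" already present; 5 new (u, j, o, q, o)
Total nodes = 5 + 1 + 2 + 4 + 5 + 2 + 2 + 3 + 5 = 29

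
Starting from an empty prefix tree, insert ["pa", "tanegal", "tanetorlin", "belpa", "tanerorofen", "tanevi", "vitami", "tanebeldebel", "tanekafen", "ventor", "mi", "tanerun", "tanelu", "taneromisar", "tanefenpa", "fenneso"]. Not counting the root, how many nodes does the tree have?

76

Trace insertions, counting only characters that open a new branch:
  "pa" → 2 new (p, a)
  "tanegal" → 7 new (t, a, n, e, g, a, l)
  "tanetorlin" → prefix "tane" already present; 6 new (t, o, r, l, i, n)
  "belpa" → 5 new (b, e, l, p, a)
  "tanerorofen" → prefix "tane" already present; 7 new (r, o, r, o, f, e, n)
  "tanevi" → prefix "tane" already present; 2 new (v, i)
  "vitami" → 6 new (v, i, t, a, m, i)
  "tanebeldebel" → prefix "tane" already present; 8 new (b, e, l, d, e, b, e, l)
  "tanekafen" → prefix "tane" already present; 5 new (k, a, f, e, n)
  "ventor" → prefix "v" already present; 5 new (e, n, t, o, r)
  "mi" → 2 new (m, i)
  "tanerun" → prefix "taner" already present; 2 new (u, n)
  "tanelu" → prefix "tane" already present; 2 new (l, u)
  "taneromisar" → prefix "tanero" already present; 5 new (m, i, s, a, r)
  "tanefenpa" → prefix "tane" already present; 5 new (f, e, n, p, a)
  "fenneso" → 7 new (f, e, n, n, e, s, o)
Total nodes = 2 + 7 + 6 + 5 + 7 + 2 + 6 + 8 + 5 + 5 + 2 + 2 + 2 + 5 + 5 + 7 = 76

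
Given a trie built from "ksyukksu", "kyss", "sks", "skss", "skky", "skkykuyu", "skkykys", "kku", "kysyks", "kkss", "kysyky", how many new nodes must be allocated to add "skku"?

"skk" is already a path in the trie; the remaining "u" must be added.
Each of the 1 remaining characters creates one node.

1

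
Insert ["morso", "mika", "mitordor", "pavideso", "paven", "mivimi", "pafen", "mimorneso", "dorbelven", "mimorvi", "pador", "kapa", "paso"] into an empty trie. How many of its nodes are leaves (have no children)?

13

Leaves are exactly the stored words that no other stored word extends.
Those words: "dorbelven", "kapa", "mika", "mimorneso", "mimorvi", "mitordor", "mivimi", "morso", "pador", "pafen", "paso", "paven", "pavideso"
Leaf count: 13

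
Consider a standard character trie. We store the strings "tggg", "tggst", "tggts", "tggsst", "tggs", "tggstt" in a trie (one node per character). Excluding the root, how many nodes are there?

11

For each word, the new-node count is its length minus the longest prefix already in the trie:
  "tggg" → 4 new (t, g, g, g)
  "tggst" → prefix "tgg" already present; 2 new (s, t)
  "tggts" → prefix "tgg" already present; 2 new (t, s)
  "tggsst" → prefix "tggs" already present; 2 new (s, t)
  "tggs" → prefix "tggs" already present; 0 new (none)
  "tggstt" → prefix "tggst" already present; 1 new (t)
Total nodes = 4 + 2 + 2 + 2 + 0 + 1 = 11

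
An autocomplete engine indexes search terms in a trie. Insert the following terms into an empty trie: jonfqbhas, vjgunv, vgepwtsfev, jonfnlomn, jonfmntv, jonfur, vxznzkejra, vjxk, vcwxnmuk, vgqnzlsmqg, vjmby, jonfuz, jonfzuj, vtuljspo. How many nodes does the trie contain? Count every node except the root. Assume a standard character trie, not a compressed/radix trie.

75

Insert word by word; a character creates a node only if that edge doesn't already exist:
  "jonfqbhas" → 9 new (j, o, n, f, q, b, h, a, s)
  "vjgunv" → 6 new (v, j, g, u, n, v)
  "vgepwtsfev" → prefix "v" already present; 9 new (g, e, p, w, t, s, f, e, v)
  "jonfnlomn" → prefix "jonf" already present; 5 new (n, l, o, m, n)
  "jonfmntv" → prefix "jonf" already present; 4 new (m, n, t, v)
  "jonfur" → prefix "jonf" already present; 2 new (u, r)
  "vxznzkejra" → prefix "v" already present; 9 new (x, z, n, z, k, e, j, r, a)
  "vjxk" → prefix "vj" already present; 2 new (x, k)
  "vcwxnmuk" → prefix "v" already present; 7 new (c, w, x, n, m, u, k)
  "vgqnzlsmqg" → prefix "vg" already present; 8 new (q, n, z, l, s, m, q, g)
  "vjmby" → prefix "vj" already present; 3 new (m, b, y)
  "jonfuz" → prefix "jonfu" already present; 1 new (z)
  "jonfzuj" → prefix "jonf" already present; 3 new (z, u, j)
  "vtuljspo" → prefix "v" already present; 7 new (t, u, l, j, s, p, o)
Total nodes = 9 + 6 + 9 + 5 + 4 + 2 + 9 + 2 + 7 + 8 + 3 + 1 + 3 + 7 = 75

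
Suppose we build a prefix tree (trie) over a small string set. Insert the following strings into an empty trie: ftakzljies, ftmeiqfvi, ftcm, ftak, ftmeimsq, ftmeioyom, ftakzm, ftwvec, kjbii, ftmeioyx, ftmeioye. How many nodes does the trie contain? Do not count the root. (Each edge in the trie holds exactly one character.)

Trie structure (* marks end of a word):
(root)
├─ f
│  └─ t
│     ├─ a
│     │  └─ k *
│     │     └─ z
│     │        ├─ l
│     │        │  └─ j
│     │        │     └─ i
│     │        │        └─ e
│     │        │           └─ s *
│     │        └─ m *
│     ├─ c
│     │  └─ m *
│     ├─ m
│     │  └─ e
│     │     └─ i
│     │        ├─ m
│     │        │  └─ s
│     │        │     └─ q *
│     │        ├─ o
│     │        │  └─ y
│     │        │     ├─ e *
│     │        │     ├─ o
│     │        │     │  └─ m *
│     │        │     └─ x *
│     │        └─ q
│     │           └─ f
│     │              └─ v
│     │                 └─ i *
│     └─ w
│        └─ v
│           └─ e
│              └─ c *
└─ k
   └─ j
      └─ b
         └─ i
            └─ i *
Counting every labelled node above: 38.

38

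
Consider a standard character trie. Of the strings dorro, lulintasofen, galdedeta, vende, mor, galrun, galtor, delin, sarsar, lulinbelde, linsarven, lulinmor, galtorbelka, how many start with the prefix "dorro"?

1

Walk to "dorro"; the words in its subtree are exactly those with that prefix.
Matches: "dorro"
Count: 1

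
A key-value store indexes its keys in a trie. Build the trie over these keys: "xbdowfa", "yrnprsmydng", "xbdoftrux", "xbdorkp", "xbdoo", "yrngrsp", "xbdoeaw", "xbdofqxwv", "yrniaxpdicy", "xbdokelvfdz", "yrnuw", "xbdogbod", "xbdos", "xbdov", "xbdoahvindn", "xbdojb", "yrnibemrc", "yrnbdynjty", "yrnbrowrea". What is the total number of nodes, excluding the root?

88

Count nodes per top-level branch (shared prefixes stored once):
  'x'-branch (xbdoahvindn, xbdoeaw, xbdofqxwv, xbdoftrux, xbdogbod, xbdojb, xbdokelvfdz, xbdoo, xbdorkp, xbdos, xbdov, xbdowfa): 45 nodes
  'y'-branch (yrnbdynjty, yrnbrowrea, yrngrsp, yrniaxpdicy, yrnibemrc, yrnprsmydng, yrnuw): 43 nodes
Sum: 88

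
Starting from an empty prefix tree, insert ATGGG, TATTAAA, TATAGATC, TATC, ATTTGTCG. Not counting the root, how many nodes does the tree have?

Trie structure (* marks end of a word):
(root)
├─ A
│  └─ T
│     ├─ G
│     │  └─ G
│     │     └─ G *
│     └─ T
│        └─ T
│           └─ G
│              └─ T
│                 └─ C
│                    └─ G *
└─ T
   └─ A
      └─ T
         ├─ A
         │  └─ G
         │     └─ A
         │        └─ T
         │           └─ C *
         ├─ C *
         └─ T
            └─ A
               └─ A
                  └─ A *
Counting every labelled node above: 24.

24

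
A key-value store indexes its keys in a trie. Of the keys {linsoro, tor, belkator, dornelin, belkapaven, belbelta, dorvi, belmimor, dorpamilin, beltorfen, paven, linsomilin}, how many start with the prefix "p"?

1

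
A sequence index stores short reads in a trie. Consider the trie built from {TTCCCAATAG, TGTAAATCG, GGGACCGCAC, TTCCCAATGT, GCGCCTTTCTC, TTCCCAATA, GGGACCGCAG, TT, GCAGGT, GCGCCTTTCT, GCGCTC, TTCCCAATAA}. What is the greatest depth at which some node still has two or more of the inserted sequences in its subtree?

10

The deepest shared node is where two words last agree before diverging.
"GCGCCTTTCT" and "GCGCCTTTCTC" agree on "GCGCCTTTCT" (10 characters) before diverging; nothing deeper is shared.
Longest shared-prefix length: 10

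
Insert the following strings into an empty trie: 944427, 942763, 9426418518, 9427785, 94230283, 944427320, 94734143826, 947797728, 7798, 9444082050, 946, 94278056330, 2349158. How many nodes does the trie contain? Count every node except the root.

Insert word by word; a character creates a node only if that edge doesn't already exist:
  "944427" → 6 new (9, 4, 4, 4, 2, 7)
  "942763" → prefix "94" already present; 4 new (2, 7, 6, 3)
  "9426418518" → prefix "942" already present; 7 new (6, 4, 1, 8, 5, 1, 8)
  "9427785" → prefix "9427" already present; 3 new (7, 8, 5)
  "94230283" → prefix "942" already present; 5 new (3, 0, 2, 8, 3)
  "944427320" → prefix "944427" already present; 3 new (3, 2, 0)
  "94734143826" → prefix "94" already present; 9 new (7, 3, 4, 1, 4, 3, 8, 2, 6)
  "947797728" → prefix "947" already present; 6 new (7, 9, 7, 7, 2, 8)
  "7798" → 4 new (7, 7, 9, 8)
  "9444082050" → prefix "9444" already present; 6 new (0, 8, 2, 0, 5, 0)
  "946" → prefix "94" already present; 1 new (6)
  "94278056330" → prefix "9427" already present; 7 new (8, 0, 5, 6, 3, 3, 0)
  "2349158" → 7 new (2, 3, 4, 9, 1, 5, 8)
Total nodes = 6 + 4 + 7 + 3 + 5 + 3 + 9 + 6 + 4 + 6 + 1 + 7 + 7 = 68

68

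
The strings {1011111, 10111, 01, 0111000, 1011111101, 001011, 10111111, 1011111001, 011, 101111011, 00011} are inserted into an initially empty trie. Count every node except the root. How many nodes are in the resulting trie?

31

Trie structure (* marks end of a word):
(root)
├─ 0
│  ├─ 0
│  │  ├─ 0
│  │  │  └─ 1
│  │  │     └─ 1 *
│  │  └─ 1
│  │     └─ 0
│  │        └─ 1
│  │           └─ 1 *
│  └─ 1 *
│     └─ 1 *
│        └─ 1
│           └─ 0
│              └─ 0
│                 └─ 0 *
└─ 1
   └─ 0
      └─ 1
         └─ 1
            └─ 1 *
               └─ 1
                  ├─ 0
                  │  └─ 1
                  │     └─ 1 *
                  └─ 1 *
                     ├─ 0
                     │  └─ 0
                     │     └─ 1 *
                     └─ 1 *
                        └─ 0
                           └─ 1 *
Counting every labelled node above: 31.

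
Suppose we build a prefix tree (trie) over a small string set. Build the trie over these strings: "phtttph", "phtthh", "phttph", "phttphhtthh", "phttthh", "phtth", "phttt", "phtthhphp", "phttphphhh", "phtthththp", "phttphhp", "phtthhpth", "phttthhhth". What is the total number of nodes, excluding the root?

Count nodes per top-level branch (shared prefixes stored once):
  'p'-branch (phtth, phtthh, phtthhphp, phtthhpth, phtthththp, phttph, phttphhp, phttphhtthh, phttphphhh, phttt, phttthh, phttthhhth, phtttph): 36 nodes
Sum: 36

36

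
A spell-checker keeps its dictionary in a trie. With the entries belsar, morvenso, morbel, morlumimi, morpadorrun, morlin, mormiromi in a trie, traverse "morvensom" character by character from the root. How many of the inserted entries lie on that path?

Walk "morvensom" from the root; an end-of-word marker is hit whenever a stored word is a prefix of "morvensom".
Prefixes of the query that are stored words: "morvenso"
Count: 1

1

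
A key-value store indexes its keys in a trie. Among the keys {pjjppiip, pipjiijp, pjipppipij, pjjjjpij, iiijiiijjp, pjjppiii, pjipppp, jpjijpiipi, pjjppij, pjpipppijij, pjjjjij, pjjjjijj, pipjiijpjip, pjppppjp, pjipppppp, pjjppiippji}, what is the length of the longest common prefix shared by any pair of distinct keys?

8

The deepest shared node is where two words last agree before diverging.
e.g. "pipjiijp" and "pipjiijpjip" share the prefix "pipjiijp" of length 8; no pair shares a longer one.
Longest shared-prefix length: 8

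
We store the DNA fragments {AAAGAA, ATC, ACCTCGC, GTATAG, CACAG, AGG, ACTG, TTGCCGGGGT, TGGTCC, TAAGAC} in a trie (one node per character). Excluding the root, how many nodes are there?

49

Count nodes per top-level branch (shared prefixes stored once):
  'A'-branch (AAAGAA, ACCTCGC, ACTG, AGG, ATC): 18 nodes
  'C'-branch (CACAG): 5 nodes
  'G'-branch (GTATAG): 6 nodes
  'T'-branch (TAAGAC, TGGTCC, TTGCCGGGGT): 20 nodes
Sum: 49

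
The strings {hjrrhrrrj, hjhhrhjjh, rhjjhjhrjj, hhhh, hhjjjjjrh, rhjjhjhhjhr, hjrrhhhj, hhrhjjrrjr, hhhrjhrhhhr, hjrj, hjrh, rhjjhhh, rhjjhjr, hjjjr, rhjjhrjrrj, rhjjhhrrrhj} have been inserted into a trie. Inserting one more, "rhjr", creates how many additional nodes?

"rhj" is already a path in the trie; the remaining "r" must be added.
New nodes needed: |"rhjr"| − 3 = 4 − 3 = 1.

1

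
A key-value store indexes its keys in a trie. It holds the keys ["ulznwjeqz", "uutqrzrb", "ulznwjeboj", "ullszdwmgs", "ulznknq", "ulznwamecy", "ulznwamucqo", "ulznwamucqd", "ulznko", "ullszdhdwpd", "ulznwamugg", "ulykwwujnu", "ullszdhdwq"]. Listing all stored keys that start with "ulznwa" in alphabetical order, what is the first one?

Filter for "ulznwa…" and sort: "ulznwamecy", "ulznwamucqd", "ulznwamucqo", "ulznwamugg"
Position 1: ulznwamecy

ulznwamecy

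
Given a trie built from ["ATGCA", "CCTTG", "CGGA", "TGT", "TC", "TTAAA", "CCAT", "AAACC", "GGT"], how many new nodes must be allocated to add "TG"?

0

Every character of "TG" already lies on an existing path (it is a prefix of some stored word).
No new nodes are needed: 0.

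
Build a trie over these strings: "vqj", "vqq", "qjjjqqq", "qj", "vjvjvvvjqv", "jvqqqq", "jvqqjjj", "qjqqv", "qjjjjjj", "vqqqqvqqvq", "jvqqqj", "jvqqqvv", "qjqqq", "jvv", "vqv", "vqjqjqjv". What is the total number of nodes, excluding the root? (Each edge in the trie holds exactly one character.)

53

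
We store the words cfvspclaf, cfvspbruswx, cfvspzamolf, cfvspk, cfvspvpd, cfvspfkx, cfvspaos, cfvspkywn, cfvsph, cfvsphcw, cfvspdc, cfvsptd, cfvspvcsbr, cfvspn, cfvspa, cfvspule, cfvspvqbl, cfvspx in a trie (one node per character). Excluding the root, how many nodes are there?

Count nodes per top-level branch (shared prefixes stored once):
  'c'-branch (cfvspa, cfvspaos, cfvspbruswx, cfvspclaf, cfvspdc, cfvspfkx, cfvsph, cfvsphcw, cfvspk, cfvspkywn, cfvspn, cfvsptd, cfvspule, cfvspvcsbr, cfvspvpd, cfvspvqbl, cfvspx, cfvspzamolf): 53 nodes
Sum: 53

53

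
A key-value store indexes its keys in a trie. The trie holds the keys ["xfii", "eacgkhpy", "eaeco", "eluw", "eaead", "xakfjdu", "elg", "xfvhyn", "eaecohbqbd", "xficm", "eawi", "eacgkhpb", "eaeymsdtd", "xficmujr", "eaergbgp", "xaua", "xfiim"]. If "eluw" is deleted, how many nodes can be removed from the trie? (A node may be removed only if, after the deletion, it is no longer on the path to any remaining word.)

2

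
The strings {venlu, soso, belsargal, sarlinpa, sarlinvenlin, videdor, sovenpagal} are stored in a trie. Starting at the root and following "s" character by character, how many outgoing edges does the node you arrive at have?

2

The children of the "s" node are the distinct next characters among strings starting with "s".
Distinct next characters after "s": a, o.
That node has 2 child edges.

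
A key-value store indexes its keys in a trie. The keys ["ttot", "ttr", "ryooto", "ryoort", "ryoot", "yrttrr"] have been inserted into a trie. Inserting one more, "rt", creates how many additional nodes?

"r" is already a path in the trie; the remaining "t" must be added.
New nodes needed: |"rt"| − 1 = 2 − 1 = 1.

1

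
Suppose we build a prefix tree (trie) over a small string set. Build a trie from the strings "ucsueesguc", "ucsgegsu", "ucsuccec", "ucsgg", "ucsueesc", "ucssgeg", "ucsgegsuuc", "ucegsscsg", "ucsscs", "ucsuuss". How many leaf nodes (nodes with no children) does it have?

9

Leaves are exactly the stored words that no other stored word extends.
Those words: "ucegsscsg", "ucsgegsuuc", "ucsgg", "ucsscs", "ucssgeg", "ucsuccec", "ucsueesc", "ucsueesguc", "ucsuuss"
Leaf count: 9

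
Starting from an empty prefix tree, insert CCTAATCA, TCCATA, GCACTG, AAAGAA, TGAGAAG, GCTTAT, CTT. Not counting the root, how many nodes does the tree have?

Insert word by word; a character creates a node only if that edge doesn't already exist:
  "CCTAATCA" → 8 new (C, C, T, A, A, T, C, A)
  "TCCATA" → 6 new (T, C, C, A, T, A)
  "GCACTG" → 6 new (G, C, A, C, T, G)
  "AAAGAA" → 6 new (A, A, A, G, A, A)
  "TGAGAAG" → prefix "T" already present; 6 new (G, A, G, A, A, G)
  "GCTTAT" → prefix "GC" already present; 4 new (T, T, A, T)
  "CTT" → prefix "C" already present; 2 new (T, T)
Total nodes = 8 + 6 + 6 + 6 + 6 + 4 + 2 = 38

38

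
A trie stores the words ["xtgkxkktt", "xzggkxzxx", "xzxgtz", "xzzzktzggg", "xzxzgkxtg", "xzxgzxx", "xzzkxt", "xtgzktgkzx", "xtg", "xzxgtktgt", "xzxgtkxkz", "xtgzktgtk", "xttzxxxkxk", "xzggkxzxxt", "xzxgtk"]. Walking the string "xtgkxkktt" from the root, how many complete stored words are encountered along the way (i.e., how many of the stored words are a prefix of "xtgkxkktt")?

Traverse "xtgkxkktt" character by character; count nodes along the way that are marked as word ends.
Prefixes of the query that are stored words: "xtg", "xtgkxkktt"
Count: 2

2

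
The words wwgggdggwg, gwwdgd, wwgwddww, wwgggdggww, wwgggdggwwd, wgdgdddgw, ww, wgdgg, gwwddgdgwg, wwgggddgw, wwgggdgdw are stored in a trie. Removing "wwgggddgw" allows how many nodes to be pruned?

3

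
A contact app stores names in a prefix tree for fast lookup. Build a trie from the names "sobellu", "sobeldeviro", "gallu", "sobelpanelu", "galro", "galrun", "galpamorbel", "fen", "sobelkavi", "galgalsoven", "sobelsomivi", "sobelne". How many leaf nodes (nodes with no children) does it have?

Leaves are exactly the stored words that no other stored word extends.
Those words: "fen", "galgalsoven", "gallu", "galpamorbel", "galro", "galrun", "sobeldeviro", "sobelkavi", "sobellu", "sobelne", "sobelpanelu", "sobelsomivi"
Leaf count: 12

12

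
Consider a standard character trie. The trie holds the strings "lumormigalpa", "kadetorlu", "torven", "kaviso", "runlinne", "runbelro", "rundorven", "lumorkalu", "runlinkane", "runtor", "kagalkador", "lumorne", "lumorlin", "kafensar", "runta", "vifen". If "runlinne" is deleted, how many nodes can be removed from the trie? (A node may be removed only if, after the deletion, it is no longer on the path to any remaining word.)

A node on "runlinne"'s path can go only if nothing else ends at it or branches off below it.
The suffix "ne" (2 nodes) is used only by "runlinne"; the node for "runlin" still has the child "k", so pruning stops there.
Nodes removed: 2

2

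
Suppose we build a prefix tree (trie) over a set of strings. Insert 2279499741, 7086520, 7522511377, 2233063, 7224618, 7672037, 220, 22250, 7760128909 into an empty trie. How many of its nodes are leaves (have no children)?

9

Leaves are exactly the stored words that no other stored word extends.
Those words: "220", "22250", "2233063", "2279499741", "7086520", "7224618", "7522511377", "7672037", "7760128909"
Leaf count: 9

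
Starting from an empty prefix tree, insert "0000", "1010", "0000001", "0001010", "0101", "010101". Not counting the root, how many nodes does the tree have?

20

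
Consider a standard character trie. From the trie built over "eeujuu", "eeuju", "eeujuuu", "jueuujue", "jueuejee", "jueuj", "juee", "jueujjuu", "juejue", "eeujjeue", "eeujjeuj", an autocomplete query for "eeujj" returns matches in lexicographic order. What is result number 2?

eeujjeuj

Words with prefix "eeujj", in lexicographic order: "eeujjeue", "eeujjeuj"
Position 2: eeujjeuj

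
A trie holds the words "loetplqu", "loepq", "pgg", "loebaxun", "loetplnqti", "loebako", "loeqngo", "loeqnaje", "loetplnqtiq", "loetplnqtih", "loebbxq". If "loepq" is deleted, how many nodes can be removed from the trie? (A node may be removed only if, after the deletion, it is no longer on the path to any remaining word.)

After clearing the end-marker at "loepq", prune upward until reaching a node still needed by another word.
The suffix "pq" (2 nodes) is used only by "loepq"; the node for "loe" still has the child "t", so pruning stops there.
Nodes removed: 2

2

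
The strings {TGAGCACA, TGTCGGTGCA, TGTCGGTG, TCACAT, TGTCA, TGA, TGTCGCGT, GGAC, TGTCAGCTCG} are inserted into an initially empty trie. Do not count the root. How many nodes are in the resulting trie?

Trace insertions, counting only characters that open a new branch:
  "TGAGCACA" → 8 new (T, G, A, G, C, A, C, A)
  "TGTCGGTGCA" → prefix "TG" already present; 8 new (T, C, G, G, T, G, C, A)
  "TGTCGGTG" → prefix "TGTCGGTG" already present; 0 new (none)
  "TCACAT" → prefix "T" already present; 5 new (C, A, C, A, T)
  "TGTCA" → prefix "TGTC" already present; 1 new (A)
  "TGA" → prefix "TGA" already present; 0 new (none)
  "TGTCGCGT" → prefix "TGTCG" already present; 3 new (C, G, T)
  "GGAC" → 4 new (G, G, A, C)
  "TGTCAGCTCG" → prefix "TGTCA" already present; 5 new (G, C, T, C, G)
Total nodes = 8 + 8 + 0 + 5 + 1 + 0 + 3 + 4 + 5 = 34

34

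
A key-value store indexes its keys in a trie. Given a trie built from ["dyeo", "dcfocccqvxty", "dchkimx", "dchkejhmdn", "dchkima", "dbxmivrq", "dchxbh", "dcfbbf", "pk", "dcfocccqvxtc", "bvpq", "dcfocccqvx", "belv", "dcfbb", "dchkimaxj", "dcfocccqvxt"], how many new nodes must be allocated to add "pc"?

The longest prefix of "pc" already in the trie is "p" (length 1).
Each of the 1 remaining characters creates one node.

1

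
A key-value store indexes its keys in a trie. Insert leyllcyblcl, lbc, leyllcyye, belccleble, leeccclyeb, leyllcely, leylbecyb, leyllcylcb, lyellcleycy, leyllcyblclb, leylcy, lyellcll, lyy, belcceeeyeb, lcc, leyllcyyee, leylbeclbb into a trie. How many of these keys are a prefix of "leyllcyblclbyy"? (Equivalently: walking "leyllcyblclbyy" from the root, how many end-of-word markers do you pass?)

Check each prefix of "leyllcyblclbyy" against the stored set — each match is an end-marker on the path.
Prefixes of the query that are stored words: "leyllcyblcl", "leyllcyblclb"
Count: 2

2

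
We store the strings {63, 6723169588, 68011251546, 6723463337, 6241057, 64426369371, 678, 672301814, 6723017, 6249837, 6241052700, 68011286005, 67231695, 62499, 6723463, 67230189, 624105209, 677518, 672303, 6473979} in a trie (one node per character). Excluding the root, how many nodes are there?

Trace insertions, counting only characters that open a new branch:
  "63" → 2 new (6, 3)
  "6723169588" → prefix "6" already present; 9 new (7, 2, 3, 1, 6, 9, 5, 8, 8)
  "68011251546" → prefix "6" already present; 10 new (8, 0, 1, 1, 2, 5, 1, 5, 4, 6)
  "6723463337" → prefix "6723" already present; 6 new (4, 6, 3, 3, 3, 7)
  "6241057" → prefix "6" already present; 6 new (2, 4, 1, 0, 5, 7)
  "64426369371" → prefix "6" already present; 10 new (4, 4, 2, 6, 3, 6, 9, 3, 7, 1)
  "678" → prefix "67" already present; 1 new (8)
  "672301814" → prefix "6723" already present; 5 new (0, 1, 8, 1, 4)
  "6723017" → prefix "672301" already present; 1 new (7)
  "6249837" → prefix "624" already present; 4 new (9, 8, 3, 7)
  "6241052700" → prefix "624105" already present; 4 new (2, 7, 0, 0)
  "68011286005" → prefix "680112" already present; 5 new (8, 6, 0, 0, 5)
  "67231695" → prefix "67231695" already present; 0 new (none)
  "62499" → prefix "6249" already present; 1 new (9)
  "6723463" → prefix "6723463" already present; 0 new (none)
  "67230189" → prefix "6723018" already present; 1 new (9)
  "624105209" → prefix "6241052" already present; 2 new (0, 9)
  "677518" → prefix "67" already present; 4 new (7, 5, 1, 8)
  "672303" → prefix "67230" already present; 1 new (3)
  "6473979" → prefix "64" already present; 5 new (7, 3, 9, 7, 9)
Total nodes = 2 + 9 + 10 + 6 + 6 + 10 + 1 + 5 + 1 + 4 + 4 + 5 + 0 + 1 + 0 + 1 + 2 + 4 + 1 + 5 = 77

77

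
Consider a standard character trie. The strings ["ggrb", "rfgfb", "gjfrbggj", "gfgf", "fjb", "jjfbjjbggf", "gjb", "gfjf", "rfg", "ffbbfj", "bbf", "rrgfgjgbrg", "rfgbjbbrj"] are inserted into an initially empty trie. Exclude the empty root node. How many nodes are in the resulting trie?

58

Insert word by word; a character creates a node only if that edge doesn't already exist:
  "ggrb" → 4 new (g, g, r, b)
  "rfgfb" → 5 new (r, f, g, f, b)
  "gjfrbggj" → prefix "g" already present; 7 new (j, f, r, b, g, g, j)
  "gfgf" → prefix "g" already present; 3 new (f, g, f)
  "fjb" → 3 new (f, j, b)
  "jjfbjjbggf" → 10 new (j, j, f, b, j, j, b, g, g, f)
  "gjb" → prefix "gj" already present; 1 new (b)
  "gfjf" → prefix "gf" already present; 2 new (j, f)
  "rfg" → prefix "rfg" already present; 0 new (none)
  "ffbbfj" → prefix "f" already present; 5 new (f, b, b, f, j)
  "bbf" → 3 new (b, b, f)
  "rrgfgjgbrg" → prefix "r" already present; 9 new (r, g, f, g, j, g, b, r, g)
  "rfgbjbbrj" → prefix "rfg" already present; 6 new (b, j, b, b, r, j)
Total nodes = 4 + 5 + 7 + 3 + 3 + 10 + 1 + 2 + 0 + 5 + 3 + 9 + 6 = 58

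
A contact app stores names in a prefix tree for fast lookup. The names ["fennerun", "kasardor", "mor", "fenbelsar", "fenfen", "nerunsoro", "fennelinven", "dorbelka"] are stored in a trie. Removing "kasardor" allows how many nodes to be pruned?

Walk "kasardor" from the leaf back toward the root, removing each node that no remaining word uses.
No other word shares any prefix with "kasardor", so all 8 of its nodes go.
Nodes removed: 8

8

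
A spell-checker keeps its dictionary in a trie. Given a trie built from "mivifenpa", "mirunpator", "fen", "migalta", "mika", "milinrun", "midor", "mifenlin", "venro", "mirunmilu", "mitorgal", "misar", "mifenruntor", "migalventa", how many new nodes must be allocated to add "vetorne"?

"ve" is already a path in the trie; the remaining "torne" must be added.
So 7 − 2 = 5 new nodes.

5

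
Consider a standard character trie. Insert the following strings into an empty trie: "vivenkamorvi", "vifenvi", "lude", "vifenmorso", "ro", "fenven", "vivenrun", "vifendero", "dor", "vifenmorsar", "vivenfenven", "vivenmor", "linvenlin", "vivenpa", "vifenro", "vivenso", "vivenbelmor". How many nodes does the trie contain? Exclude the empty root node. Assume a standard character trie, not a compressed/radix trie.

For each word, the new-node count is its length minus the longest prefix already in the trie:
  "vivenkamorvi" → 12 new (v, i, v, e, n, k, a, m, o, r, v, i)
  "vifenvi" → prefix "vi" already present; 5 new (f, e, n, v, i)
  "lude" → 4 new (l, u, d, e)
  "vifenmorso" → prefix "vifen" already present; 5 new (m, o, r, s, o)
  "ro" → 2 new (r, o)
  "fenven" → 6 new (f, e, n, v, e, n)
  "vivenrun" → prefix "viven" already present; 3 new (r, u, n)
  "vifendero" → prefix "vifen" already present; 4 new (d, e, r, o)
  "dor" → 3 new (d, o, r)
  "vifenmorsar" → prefix "vifenmors" already present; 2 new (a, r)
  "vivenfenven" → prefix "viven" already present; 6 new (f, e, n, v, e, n)
  "vivenmor" → prefix "viven" already present; 3 new (m, o, r)
  "linvenlin" → prefix "l" already present; 8 new (i, n, v, e, n, l, i, n)
  "vivenpa" → prefix "viven" already present; 2 new (p, a)
  "vifenro" → prefix "vifen" already present; 2 new (r, o)
  "vivenso" → prefix "viven" already present; 2 new (s, o)
  "vivenbelmor" → prefix "viven" already present; 6 new (b, e, l, m, o, r)
Total nodes = 12 + 5 + 4 + 5 + 2 + 6 + 3 + 4 + 3 + 2 + 6 + 3 + 8 + 2 + 2 + 2 + 6 = 75

75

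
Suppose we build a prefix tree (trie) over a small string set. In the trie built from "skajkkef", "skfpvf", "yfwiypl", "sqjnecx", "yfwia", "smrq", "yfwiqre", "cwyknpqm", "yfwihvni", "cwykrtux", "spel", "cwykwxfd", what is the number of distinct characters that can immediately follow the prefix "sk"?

Walk "sk" from the root, arriving at one node.
Characters that immediately follow "sk" among the stored strings: {a, f}.
That node has 2 child edges.

2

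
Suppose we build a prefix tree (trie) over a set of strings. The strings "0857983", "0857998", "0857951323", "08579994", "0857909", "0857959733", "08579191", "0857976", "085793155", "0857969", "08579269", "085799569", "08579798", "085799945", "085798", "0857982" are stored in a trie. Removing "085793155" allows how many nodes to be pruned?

4

After clearing the end-marker at "085793155", prune upward until reaching a node still needed by another word.
The suffix "3155" (4 nodes) is used only by "085793155"; the node for "08579" still has the child "8", so pruning stops there.
Nodes removed: 4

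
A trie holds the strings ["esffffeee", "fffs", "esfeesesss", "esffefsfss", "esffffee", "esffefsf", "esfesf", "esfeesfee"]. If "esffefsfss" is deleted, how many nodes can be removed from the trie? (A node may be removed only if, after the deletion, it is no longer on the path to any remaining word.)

A node on "esffefsfss"'s path can go only if nothing else ends at it or branches off below it.
The suffix "ss" (2 nodes) is used only by "esffefsfss"; "esffefsf" is itself a stored word, so pruning stops there.
Nodes removed: 2

2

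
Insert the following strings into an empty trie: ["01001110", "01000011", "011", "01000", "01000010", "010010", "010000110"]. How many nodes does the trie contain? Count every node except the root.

16

Trace insertions, counting only characters that open a new branch:
  "01001110" → 8 new (0, 1, 0, 0, 1, 1, 1, 0)
  "01000011" → prefix "0100" already present; 4 new (0, 0, 1, 1)
  "011" → prefix "01" already present; 1 new (1)
  "01000" → prefix "01000" already present; 0 new (none)
  "01000010" → prefix "0100001" already present; 1 new (0)
  "010010" → prefix "01001" already present; 1 new (0)
  "010000110" → prefix "01000011" already present; 1 new (0)
Total nodes = 8 + 4 + 1 + 0 + 1 + 1 + 1 = 16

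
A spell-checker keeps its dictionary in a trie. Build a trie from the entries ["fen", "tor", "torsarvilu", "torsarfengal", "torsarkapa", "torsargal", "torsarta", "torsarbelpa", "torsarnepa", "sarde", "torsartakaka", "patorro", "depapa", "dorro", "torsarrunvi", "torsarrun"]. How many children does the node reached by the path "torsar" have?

8

Follow the path "torsar" to its node, then look at its outgoing edges.
Characters that immediately follow "torsar" among the stored strings: {b, f, g, k, n, r, t, v}.
That node has 8 child edges.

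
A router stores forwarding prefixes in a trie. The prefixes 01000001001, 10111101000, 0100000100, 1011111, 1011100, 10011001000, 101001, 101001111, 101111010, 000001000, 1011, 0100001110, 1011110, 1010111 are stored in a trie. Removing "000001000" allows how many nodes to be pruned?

8

Walk "000001000" from the leaf back toward the root, removing each node that no remaining word uses.
The suffix "00001000" (8 nodes) is used only by "000001000"; the node for "0" still has the child "1", so pruning stops there.
Nodes removed: 8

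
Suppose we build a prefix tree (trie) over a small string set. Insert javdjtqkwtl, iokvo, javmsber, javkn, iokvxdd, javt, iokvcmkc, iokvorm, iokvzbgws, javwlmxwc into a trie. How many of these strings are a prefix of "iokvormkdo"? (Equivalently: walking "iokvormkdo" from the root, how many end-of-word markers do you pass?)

Check each prefix of "iokvormkdo" against the stored set — each match is an end-marker on the path.
Prefixes of the query that are stored words: "iokvo", "iokvorm"
Count: 2

2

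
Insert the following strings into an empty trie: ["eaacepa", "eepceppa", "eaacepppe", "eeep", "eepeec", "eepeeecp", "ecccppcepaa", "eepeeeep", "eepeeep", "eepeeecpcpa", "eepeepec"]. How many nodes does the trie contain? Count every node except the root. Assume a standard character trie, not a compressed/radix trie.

44

For each word, the new-node count is its length minus the longest prefix already in the trie:
  "eaacepa" → 7 new (e, a, a, c, e, p, a)
  "eepceppa" → prefix "e" already present; 7 new (e, p, c, e, p, p, a)
  "eaacepppe" → prefix "eaacep" already present; 3 new (p, p, e)
  "eeep" → prefix "ee" already present; 2 new (e, p)
  "eepeec" → prefix "eep" already present; 3 new (e, e, c)
  "eepeeecp" → prefix "eepee" already present; 3 new (e, c, p)
  "ecccppcepaa" → prefix "e" already present; 10 new (c, c, c, p, p, c, e, p, a, a)
  "eepeeeep" → prefix "eepeee" already present; 2 new (e, p)
  "eepeeep" → prefix "eepeee" already present; 1 new (p)
  "eepeeecpcpa" → prefix "eepeeecp" already present; 3 new (c, p, a)
  "eepeepec" → prefix "eepee" already present; 3 new (p, e, c)
Total nodes = 7 + 7 + 3 + 2 + 3 + 3 + 10 + 2 + 1 + 3 + 3 = 44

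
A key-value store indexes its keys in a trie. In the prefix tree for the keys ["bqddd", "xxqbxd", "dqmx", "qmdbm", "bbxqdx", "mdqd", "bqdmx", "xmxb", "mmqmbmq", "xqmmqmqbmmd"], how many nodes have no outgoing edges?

10

Leaves are exactly the stored words that no other stored word extends.
Those words: "bbxqdx", "bqddd", "bqdmx", "dqmx", "mdqd", "mmqmbmq", "qmdbm", "xmxb", "xqmmqmqbmmd", "xxqbxd"
Leaf count: 10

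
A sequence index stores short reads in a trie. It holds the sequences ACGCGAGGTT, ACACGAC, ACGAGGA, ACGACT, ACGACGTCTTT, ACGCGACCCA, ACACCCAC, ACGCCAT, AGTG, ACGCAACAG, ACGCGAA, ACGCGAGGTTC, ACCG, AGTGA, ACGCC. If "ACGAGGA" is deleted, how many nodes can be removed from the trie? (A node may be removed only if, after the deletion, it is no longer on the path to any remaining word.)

3

A node on "ACGAGGA"'s path can go only if nothing else ends at it or branches off below it.
The suffix "GGA" (3 nodes) is used only by "ACGAGGA"; the node for "ACGA" still has the child "C", so pruning stops there.
Nodes removed: 3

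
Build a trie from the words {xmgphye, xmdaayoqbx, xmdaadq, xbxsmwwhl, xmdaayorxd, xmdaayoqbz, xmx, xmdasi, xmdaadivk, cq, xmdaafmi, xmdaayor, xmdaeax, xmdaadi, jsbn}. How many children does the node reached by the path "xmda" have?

Follow the path "xmda" to its node, then look at its outgoing edges.
Characters that immediately follow "xmda" among the stored strings: {a, e, s}.
That node has 3 child edges.

3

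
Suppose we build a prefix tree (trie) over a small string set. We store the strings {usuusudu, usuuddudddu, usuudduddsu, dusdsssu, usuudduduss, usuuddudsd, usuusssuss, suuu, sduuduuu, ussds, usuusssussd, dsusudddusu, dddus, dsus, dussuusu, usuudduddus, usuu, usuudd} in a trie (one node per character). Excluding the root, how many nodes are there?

71

Trace insertions, counting only characters that open a new branch:
  "usuusudu" → 8 new (u, s, u, u, s, u, d, u)
  "usuuddudddu" → prefix "usuu" already present; 7 new (d, d, u, d, d, d, u)
  "usuudduddsu" → prefix "usuuddudd" already present; 2 new (s, u)
  "dusdsssu" → 8 new (d, u, s, d, s, s, s, u)
  "usuudduduss" → prefix "usuuddud" already present; 3 new (u, s, s)
  "usuuddudsd" → prefix "usuuddud" already present; 2 new (s, d)
  "usuusssuss" → prefix "usuus" already present; 5 new (s, s, u, s, s)
  "suuu" → 4 new (s, u, u, u)
  "sduuduuu" → prefix "s" already present; 7 new (d, u, u, d, u, u, u)
  "ussds" → prefix "us" already present; 3 new (s, d, s)
  "usuusssussd" → prefix "usuusssuss" already present; 1 new (d)
  "dsusudddusu" → prefix "d" already present; 10 new (s, u, s, u, d, d, d, u, s, u)
  "dddus" → prefix "d" already present; 4 new (d, d, u, s)
  "dsus" → prefix "dsus" already present; 0 new (none)
  "dussuusu" → prefix "dus" already present; 5 new (s, u, u, s, u)
  "usuudduddus" → prefix "usuuddudd" already present; 2 new (u, s)
  "usuu" → prefix "usuu" already present; 0 new (none)
  "usuudd" → prefix "usuudd" already present; 0 new (none)
Total nodes = 8 + 7 + 2 + 8 + 3 + 2 + 5 + 4 + 7 + 3 + 1 + 10 + 4 + 0 + 5 + 2 + 0 + 0 = 71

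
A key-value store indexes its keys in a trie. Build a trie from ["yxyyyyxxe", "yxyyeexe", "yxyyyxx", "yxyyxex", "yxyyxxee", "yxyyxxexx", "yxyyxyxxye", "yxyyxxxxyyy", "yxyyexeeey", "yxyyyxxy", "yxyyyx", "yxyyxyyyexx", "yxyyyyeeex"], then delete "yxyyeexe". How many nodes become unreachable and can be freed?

A node on "yxyyeexe"'s path can go only if nothing else ends at it or branches off below it.
The suffix "exe" (3 nodes) is used only by "yxyyeexe"; the node for "yxyye" still has the child "x", so pruning stops there.
Nodes removed: 3

3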